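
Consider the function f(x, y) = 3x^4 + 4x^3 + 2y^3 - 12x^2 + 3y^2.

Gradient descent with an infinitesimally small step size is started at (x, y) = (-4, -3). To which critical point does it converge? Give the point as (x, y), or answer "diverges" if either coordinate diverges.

f is separable, so gradient descent decouples: x follows -∂f/∂x, y follows -∂f/∂y.
∂f/∂x = 12x(x - 1)(x + 2); at x=-4 this is -480, so x increases.
∂f/∂y = 6y(y + 1); at y=-3 this is 36, so y decreases.
The y-coordinate has no critical point in that direction and runs off to infinity.

diverges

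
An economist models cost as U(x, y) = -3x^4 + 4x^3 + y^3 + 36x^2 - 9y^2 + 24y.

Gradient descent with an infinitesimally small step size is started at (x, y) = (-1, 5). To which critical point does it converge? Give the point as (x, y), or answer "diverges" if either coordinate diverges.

U is separable, so gradient descent decouples: x follows -∂U/∂x, y follows -∂U/∂y.
∂U/∂x = -12x(x - 3)(x + 2); at x=-1 this is -48, so x increases.
∂U/∂y = 3(y - 4)(y - 2); at y=5 this is 9, so y decreases.
x converges to its nearest critical value 0 (a local min of the x-part); y converges to 4. The iterate converges to (0, 4).

(0, 4)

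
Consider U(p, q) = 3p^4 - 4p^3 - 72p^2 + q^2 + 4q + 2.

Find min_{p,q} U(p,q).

U(p,q) separates as A(p) + B(q) + 2, so its minimum is min A + min B + 2.
A'(p) = 12p(p - 4)(p + 3) vanishes at p ∈ {-3, 0, 4}; B'(q) = 2q + 4 vanishes at q ∈ {-2}.
Local minima of A (where A''>0): A(-3)=-297, A(4)=-640. Local minima of B: B(-2)=-4.
So the global minimum of U is A(4) + B(-2) + 2 = -640 − 4 + 2 = -642, attained at (4, -2).

-642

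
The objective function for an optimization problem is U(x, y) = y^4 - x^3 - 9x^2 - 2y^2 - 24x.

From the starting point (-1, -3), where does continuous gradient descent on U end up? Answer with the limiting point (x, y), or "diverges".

U is separable, so gradient descent decouples: x follows -∂U/∂x, y follows -∂U/∂y.
∂U/∂x = -3(x + 2)(x + 4); at x=-1 this is -9, so x increases.
∂U/∂y = 4y(y - 1)(y + 1); at y=-3 this is -96, so y increases.
The x-coordinate has no critical point in that direction and runs off to infinity.

diverges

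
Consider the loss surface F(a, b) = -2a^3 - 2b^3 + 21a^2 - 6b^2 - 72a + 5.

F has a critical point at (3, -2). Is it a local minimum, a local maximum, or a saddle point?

The mixed partial ∂²F/∂a∂b is 0, so the Hessian at any point is diag(F_aa, F_bb) = diag(6(-2a + 7), -12(b + 1)).
At (3, -2): H = diag(6, 12).
Both eigenvalues are positive, so H is positive definite: a local minimum.

local minimum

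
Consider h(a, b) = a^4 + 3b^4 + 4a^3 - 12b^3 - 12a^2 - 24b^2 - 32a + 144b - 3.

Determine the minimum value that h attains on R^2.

h(a,b) separates as P(a) + Q(b) − 3, so its minimum is min P + min Q − 3.
P'(a) = 4(a - 2)(a + 1)(a + 4) vanishes at a ∈ {-4, -1, 2}; Q'(b) = 12(b - 3)(b - 2)(b + 2) vanishes at b ∈ {-2, 2, 3}.
Local minima of P (where P''>0): P(-4)=-64, P(2)=-64. Local minima of Q: Q(-2)=-240, Q(3)=135.
So the global minimum of h is P(-4) + Q(-2) − 3 = -64 − 240 − 3 = -307, attained at (-4, -2).

-307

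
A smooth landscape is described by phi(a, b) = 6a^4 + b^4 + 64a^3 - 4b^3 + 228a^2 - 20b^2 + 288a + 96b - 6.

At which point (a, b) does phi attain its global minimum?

phi(a,b) separates as P(a) + Q(b) − 6, so its minimum is min P + min Q − 6.
P'(a) = 24(a + 1)(a + 3)(a + 4) vanishes at a ∈ {-4, -3, -1}; Q'(b) = 4(b - 4)(b - 2)(b + 3) vanishes at b ∈ {-3, 2, 4}.
Local minima of P (where P''>0): P(-4)=-64, P(-1)=-118. Local minima of Q: Q(-3)=-279, Q(4)=64.
So the global minimum of phi is P(-1) + Q(-3) − 6 = -118 − 279 − 6 = -403, attained at (-1, -3).

(-1, -3)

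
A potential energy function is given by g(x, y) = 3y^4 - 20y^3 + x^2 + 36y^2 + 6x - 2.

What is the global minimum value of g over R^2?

-11

g(x,y) separates as P(x) + Q(y) − 2, so its minimum is min P + min Q − 2.
P'(x) = 2x + 6 vanishes at x ∈ {-3}; Q'(y) = 12y(y - 3)(y - 2) vanishes at y ∈ {0, 2, 3}.
Local minima of P (where P''>0): P(-3)=-9. Local minima of Q: Q(0)=0, Q(3)=27.
So the global minimum of g is P(-3) + Q(0) − 2 = -9 + 0 − 2 = -11, attained at (-3, 0).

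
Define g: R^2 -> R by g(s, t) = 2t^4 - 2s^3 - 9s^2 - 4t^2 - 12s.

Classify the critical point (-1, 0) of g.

local maximum

The mixed partial ∂²g/∂s∂t is 0, so the Hessian at any point is diag(g_ss, g_tt) = diag(-6(2s + 3), 8(3t^2 - 1)).
At (-1, 0): H = diag(-6, -8).
Both eigenvalues are negative, so H is negative definite: a local maximum.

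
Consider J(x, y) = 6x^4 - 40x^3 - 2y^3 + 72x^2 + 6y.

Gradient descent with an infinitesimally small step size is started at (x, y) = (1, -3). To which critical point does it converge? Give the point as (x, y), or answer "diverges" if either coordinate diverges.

(0, -1)

J is separable, so gradient descent decouples: x follows -∂J/∂x, y follows -∂J/∂y.
∂J/∂x = 24x(x - 3)(x - 2); at x=1 this is 48, so x decreases.
∂J/∂y = -6(y - 1)(y + 1); at y=-3 this is -48, so y increases.
x converges to its nearest critical value 0 (a local min of the x-part); y converges to -1. The iterate converges to (0, -1).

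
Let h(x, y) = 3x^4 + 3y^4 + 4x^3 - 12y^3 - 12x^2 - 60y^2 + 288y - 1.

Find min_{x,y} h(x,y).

-870

h(x,y) separates as P(x) + Q(y) − 1, so its minimum is min P + min Q − 1.
P'(x) = 12x(x - 1)(x + 2) vanishes at x ∈ {-2, 0, 1}; Q'(y) = 12(y - 4)(y - 2)(y + 3) vanishes at y ∈ {-3, 2, 4}.
Local minima of P (where P''>0): P(-2)=-32, P(1)=-5. Local minima of Q: Q(-3)=-837, Q(4)=192.
So the global minimum of h is P(-2) + Q(-3) − 1 = -32 − 837 − 1 = -870, attained at (-2, -3).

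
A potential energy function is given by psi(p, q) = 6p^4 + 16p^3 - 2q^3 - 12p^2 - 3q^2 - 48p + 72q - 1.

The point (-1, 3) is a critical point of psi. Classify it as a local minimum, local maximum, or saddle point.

local maximum

The mixed partial ∂²psi/∂p∂q is 0, so the Hessian at any point is diag(psi_pp, psi_qq) = diag(24(3p^2 + 4p - 1), -6(2q + 1)).
At (-1, 3): H = diag(-48, -42).
Both eigenvalues are negative, so H is negative definite: a local maximum.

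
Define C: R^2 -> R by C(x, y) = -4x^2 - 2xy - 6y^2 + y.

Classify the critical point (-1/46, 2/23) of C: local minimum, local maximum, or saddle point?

The Hessian of C is constant: H = [[-8, -2], [-2, -12]].
det(H) = (-8)·(-12) − (-2)² = 92.
det(H) > 0 and tr(H) = -20 < 0, so H is negative definite and the point is a local maximum.

local maximum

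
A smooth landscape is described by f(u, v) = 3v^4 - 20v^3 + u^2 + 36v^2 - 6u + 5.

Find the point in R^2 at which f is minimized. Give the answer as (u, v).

(3, 0)

f(u,v) separates as P(u) + Q(v) + 5, so its minimum is min P + min Q + 5.
P'(u) = 2u - 6 vanishes at u ∈ {3}; Q'(v) = 12v(v - 3)(v - 2) vanishes at v ∈ {0, 2, 3}.
Local minima of P (where P''>0): P(3)=-9. Local minima of Q: Q(0)=0, Q(3)=27.
So the global minimum of f is P(3) + Q(0) + 5 = -9 + 0 + 5 = -4, attained at (3, 0).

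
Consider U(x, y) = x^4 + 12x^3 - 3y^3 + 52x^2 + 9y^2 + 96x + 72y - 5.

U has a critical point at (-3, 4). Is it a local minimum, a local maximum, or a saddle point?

local maximum

The mixed partial ∂²U/∂x∂y is 0, so the Hessian at any point is diag(U_xx, U_yy) = diag(4(3x^2 + 18x + 26), 18(-y + 1)).
At (-3, 4): H = diag(-4, -54).
Both eigenvalues are negative, so H is negative definite: a local maximum.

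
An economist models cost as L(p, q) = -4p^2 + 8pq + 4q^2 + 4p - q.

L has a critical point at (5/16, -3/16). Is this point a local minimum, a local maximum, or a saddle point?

saddle point

The Hessian of L is constant: H = [[-8, 8], [8, 8]].
det(H) = (-8)·8 − 8² = -128.
Since det(H) < 0, H is indefinite and the critical point is a saddle point.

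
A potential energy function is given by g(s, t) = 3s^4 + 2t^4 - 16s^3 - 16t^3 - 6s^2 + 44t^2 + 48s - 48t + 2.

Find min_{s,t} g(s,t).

-176

g(s,t) separates as P(s) + Q(t) + 2, so its minimum is min P + min Q + 2.
P'(s) = 12(s - 4)(s - 1)(s + 1) vanishes at s ∈ {-1, 1, 4}; Q'(t) = 8(t - 3)(t - 2)(t - 1) vanishes at t ∈ {1, 2, 3}.
Local minima of P (where P''>0): P(-1)=-35, P(4)=-160. Local minima of Q: Q(1)=-18, Q(3)=-18.
So the global minimum of g is P(4) + Q(1) + 2 = -160 − 18 + 2 = -176, attained at (4, 1).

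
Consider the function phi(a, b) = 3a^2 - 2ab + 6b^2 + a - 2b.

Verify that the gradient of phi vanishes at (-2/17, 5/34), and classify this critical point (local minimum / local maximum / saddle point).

∇phi = (6a - 2b + 1, -2a + 12b - 2); substituting (-2/17, 5/34) gives ∇phi = (0, 0), so (-2/17, 5/34) is indeed a critical point.
The Hessian of phi is constant: H = [[6, -2], [-2, 12]].
det(H) = 6·12 − (-2)² = 68.
det(H) > 0 and tr(H) = 18 > 0, so H is positive definite and the point is a local minimum.

local minimum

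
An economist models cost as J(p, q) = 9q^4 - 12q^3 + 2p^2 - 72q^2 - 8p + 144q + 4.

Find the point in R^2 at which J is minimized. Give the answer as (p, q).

(2, -2)

J(p,q) separates as A(p) + B(q) + 4, so its minimum is min A + min B + 4.
A'(p) = 4p - 8 vanishes at p ∈ {2}; B'(q) = 36(q - 2)(q - 1)(q + 2) vanishes at q ∈ {-2, 1, 2}.
Local minima of A (where A''>0): A(2)=-8. Local minima of B: B(-2)=-336, B(2)=48.
So the global minimum of J is A(2) + B(-2) + 4 = -8 − 336 + 4 = -340, attained at (2, -2).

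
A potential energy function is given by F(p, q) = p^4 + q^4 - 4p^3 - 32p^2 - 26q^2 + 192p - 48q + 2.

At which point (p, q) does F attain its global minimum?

(-4, 4)

F(p,q) separates as A(p) + B(q) + 2, so its minimum is min A + min B + 2.
A'(p) = 4(p - 4)(p - 3)(p + 4) vanishes at p ∈ {-4, 3, 4}; B'(q) = 4(q - 4)(q + 1)(q + 3) vanishes at q ∈ {-3, -1, 4}.
Local minima of A (where A''>0): A(-4)=-768, A(4)=256. Local minima of B: B(-3)=-9, B(4)=-352.
So the global minimum of F is A(-4) + B(4) + 2 = -768 − 352 + 2 = -1118, attained at (-4, 4).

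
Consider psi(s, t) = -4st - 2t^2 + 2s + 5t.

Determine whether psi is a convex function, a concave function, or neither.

psi is quadratic, so its Hessian is the constant matrix H = [[0, -4], [-4, -4]].
det(H) = -16, tr(H) = -4.
det(H) < 0, so H is indefinite: neither convex nor concave.

neither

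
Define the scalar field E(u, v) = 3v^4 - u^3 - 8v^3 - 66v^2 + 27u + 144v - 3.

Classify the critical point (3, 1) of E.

local maximum

The mixed partial ∂²E/∂u∂v is 0, so the Hessian at any point is diag(E_uu, E_vv) = diag(-6u, 12(3v^2 - 4v - 11)).
At (3, 1): H = diag(-18, -144).
Both eigenvalues are negative, so H is negative definite: a local maximum.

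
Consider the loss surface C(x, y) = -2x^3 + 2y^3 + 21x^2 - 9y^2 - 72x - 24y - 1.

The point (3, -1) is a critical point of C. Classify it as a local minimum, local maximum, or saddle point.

saddle point

The mixed partial ∂²C/∂x∂y is 0, so the Hessian at any point is diag(C_xx, C_yy) = diag(6(-2x + 7), 6(2y - 3)).
At (3, -1): H = diag(6, -30).
The eigenvalues have opposite signs, so H is indefinite: a saddle point.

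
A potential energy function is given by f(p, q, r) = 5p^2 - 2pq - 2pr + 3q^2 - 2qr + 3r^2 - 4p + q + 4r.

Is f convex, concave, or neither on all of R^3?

f is quadratic, so its Hessian is the constant matrix H = [[10, -2, -2], [-2, 6, -2], [-2, -2, 6]].
Leading principal minors: 10, 56, 256.
All positive ⇒ H ≻ 0 ⇒ convex.

convex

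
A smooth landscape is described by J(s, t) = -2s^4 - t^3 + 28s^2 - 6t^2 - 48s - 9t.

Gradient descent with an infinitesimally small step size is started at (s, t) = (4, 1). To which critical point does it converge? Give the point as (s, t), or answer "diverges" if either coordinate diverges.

diverges

J is separable, so gradient descent decouples: s follows -∂J/∂s, t follows -∂J/∂t.
∂J/∂s = -8(s - 2)(s - 1)(s + 3); at s=4 this is -336, so s increases.
∂J/∂t = -3(t + 1)(t + 3); at t=1 this is -24, so t increases.
The s-coordinate has no critical point in that direction and runs off to infinity.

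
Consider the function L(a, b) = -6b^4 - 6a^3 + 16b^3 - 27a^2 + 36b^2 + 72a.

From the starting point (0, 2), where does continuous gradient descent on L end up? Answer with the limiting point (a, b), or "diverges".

(-4, 0)

L is separable, so gradient descent decouples: a follows -∂L/∂a, b follows -∂L/∂b.
∂L/∂a = -18(a - 1)(a + 4); at a=0 this is 72, so a decreases.
∂L/∂b = -24b(b - 3)(b + 1); at b=2 this is 144, so b decreases.
a converges to its nearest critical value -4 (a local min of the a-part); b converges to 0. The iterate converges to (-4, 0).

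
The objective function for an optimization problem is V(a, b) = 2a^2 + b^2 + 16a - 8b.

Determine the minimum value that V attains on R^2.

V(a,b) separates as P(a) + Q(b), so its minimum is min P + min Q.
P'(a) = 4a + 16 vanishes at a ∈ {-4}; Q'(b) = 2b - 8 vanishes at b ∈ {4}.
Local minima of P (where P''>0): P(-4)=-32. Local minima of Q: Q(4)=-16.
So the global minimum of V is P(-4) + Q(4) = -32 − 16 = -48, attained at (-4, 4).

-48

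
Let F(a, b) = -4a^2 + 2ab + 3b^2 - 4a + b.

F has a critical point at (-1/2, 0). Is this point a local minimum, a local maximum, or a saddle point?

The Hessian of F is constant: H = [[-8, 2], [2, 6]].
det(H) = (-8)·6 − 2² = -52.
Since det(H) < 0, H is indefinite and the critical point is a saddle point.

saddle point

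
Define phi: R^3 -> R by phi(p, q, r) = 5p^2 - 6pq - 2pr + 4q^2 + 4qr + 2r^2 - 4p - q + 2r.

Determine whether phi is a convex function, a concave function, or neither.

phi is quadratic, so its Hessian is the constant matrix H = [[10, -6, -2], [-6, 8, 4], [-2, 4, 4]].
Leading principal minors: 10, 44, 80.
All positive ⇒ H ≻ 0 ⇒ convex.

convex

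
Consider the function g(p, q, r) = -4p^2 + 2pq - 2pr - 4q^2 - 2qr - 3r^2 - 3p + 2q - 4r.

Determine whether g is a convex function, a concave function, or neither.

concave

g is quadratic, so its Hessian is the constant matrix H = [[-8, 2, -2], [2, -8, -2], [-2, -2, -6]].
Leading principal minors: -8, 60, -280.
Signs alternate −, +, − ⇒ H ≺ 0 ⇒ concave.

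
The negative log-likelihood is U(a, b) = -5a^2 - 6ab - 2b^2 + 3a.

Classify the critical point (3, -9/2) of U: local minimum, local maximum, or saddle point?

The Hessian of U is constant: H = [[-10, -6], [-6, -4]].
det(H) = (-10)·(-4) − (-6)² = 4.
det(H) > 0 and tr(H) = -14 < 0, so H is negative definite and the point is a local maximum.

local maximum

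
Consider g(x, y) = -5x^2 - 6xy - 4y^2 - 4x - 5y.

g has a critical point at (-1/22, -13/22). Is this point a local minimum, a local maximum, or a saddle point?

local maximum

The Hessian of g is constant: H = [[-10, -6], [-6, -8]].
det(H) = (-10)·(-8) − (-6)² = 44.
det(H) > 0 and tr(H) = -18 < 0, so H is negative definite and the point is a local maximum.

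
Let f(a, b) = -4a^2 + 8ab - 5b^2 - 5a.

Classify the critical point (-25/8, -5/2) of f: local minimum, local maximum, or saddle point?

The Hessian of f is constant: H = [[-8, 8], [8, -10]].
det(H) = (-8)·(-10) − 8² = 16.
det(H) > 0 and tr(H) = -18 < 0, so H is negative definite and the point is a local maximum.

local maximum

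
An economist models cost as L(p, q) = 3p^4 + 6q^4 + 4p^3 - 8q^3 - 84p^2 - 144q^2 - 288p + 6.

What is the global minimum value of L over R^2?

L(p,q) separates as A(p) + B(q) + 6, so its minimum is min A + min B + 6.
A'(p) = 12(p - 4)(p + 2)(p + 3) vanishes at p ∈ {-3, -2, 4}; B'(q) = 24q(q - 4)(q + 3) vanishes at q ∈ {-3, 0, 4}.
Local minima of A (where A''>0): A(-3)=243, A(4)=-1472. Local minima of B: B(-3)=-594, B(4)=-1280.
So the global minimum of L is A(4) + B(4) + 6 = -1472 − 1280 + 6 = -2746, attained at (4, 4).

-2746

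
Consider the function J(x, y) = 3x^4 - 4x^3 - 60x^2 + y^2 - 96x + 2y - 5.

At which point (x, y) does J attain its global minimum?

J(x,y) separates as P(x) + Q(y) − 5, so its minimum is min P + min Q − 5.
P'(x) = 12(x - 4)(x + 1)(x + 2) vanishes at x ∈ {-2, -1, 4}; Q'(y) = 2y + 2 vanishes at y ∈ {-1}.
Local minima of P (where P''>0): P(-2)=32, P(4)=-832. Local minima of Q: Q(-1)=-1.
So the global minimum of J is P(4) + Q(-1) − 5 = -832 − 1 − 5 = -838, attained at (4, -1).

(4, -1)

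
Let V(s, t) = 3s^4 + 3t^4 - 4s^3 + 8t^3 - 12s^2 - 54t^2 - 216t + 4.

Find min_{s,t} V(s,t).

-703

V(s,t) separates as P(s) + Q(t) + 4, so its minimum is min P + min Q + 4.
P'(s) = 12s(s - 2)(s + 1) vanishes at s ∈ {-1, 0, 2}; Q'(t) = 12(t - 3)(t + 2)(t + 3) vanishes at t ∈ {-3, -2, 3}.
Local minima of P (where P''>0): P(-1)=-5, P(2)=-32. Local minima of Q: Q(-3)=189, Q(3)=-675.
So the global minimum of V is P(2) + Q(3) + 4 = -32 − 675 + 4 = -703, attained at (2, 3).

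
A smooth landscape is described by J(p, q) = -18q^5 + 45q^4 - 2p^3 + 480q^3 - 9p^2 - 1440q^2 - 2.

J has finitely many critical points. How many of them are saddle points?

4

J separates as a function of p plus a function of q, so ∇J=0 decouples.
∂J/∂p = -6p(p + 3) = 0 at p ∈ {-3, 0}; ∂J/∂q = -90q(q - 4)(q - 2)(q + 4) = 0 at q ∈ {-4, 0, 2, 4}.
The Hessian is diagonal: diag(J_pp, J_qq). Second derivatives: J_pp(-3)=18, J_pp(0)=-18; J_qq(-4)=17280, J_qq(0)=-2880, J_qq(2)=2160, J_qq(4)=-5760.
Saddle points occur where the two diagonal entries have opposite signs: (-3, 0), (-3, 4), (0, -4), (0, 2). Count: 4.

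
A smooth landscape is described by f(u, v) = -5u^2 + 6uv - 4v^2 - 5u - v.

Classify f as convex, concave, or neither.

concave

f is quadratic, so its Hessian is the constant matrix H = [[-10, 6], [6, -8]].
det(H) = 44, tr(H) = -18.
det(H) > 0 and tr(H) < 0, so H is negative definite everywhere: concave.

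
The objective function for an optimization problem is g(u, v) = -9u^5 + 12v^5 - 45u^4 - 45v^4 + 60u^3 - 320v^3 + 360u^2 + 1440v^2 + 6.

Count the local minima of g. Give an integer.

4

g separates as a function of u plus a function of v, so ∇g=0 decouples.
∂g/∂u = -45u(u - 2)(u + 2)(u + 4) = 0 at u ∈ {-4, -2, 0, 2}; ∂g/∂v = 60v(v - 4)(v - 3)(v + 4) = 0 at v ∈ {-4, 0, 3, 4}.
The Hessian is diagonal: diag(g_uu, g_vv). Second derivatives: g_uu(-4)=2160, g_uu(-2)=-720, g_uu(0)=720, g_uu(2)=-2160; g_vv(-4)=-13440, g_vv(0)=2880, g_vv(3)=-1260, g_vv(4)=1920.
Local minima occur where both diagonal entries positive: (-4, 0), (-4, 4), (0, 0), (0, 4). Count: 4.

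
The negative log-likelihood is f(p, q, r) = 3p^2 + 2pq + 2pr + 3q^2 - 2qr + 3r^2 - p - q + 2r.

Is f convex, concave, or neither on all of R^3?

convex

f is quadratic, so its Hessian is the constant matrix H = [[6, 2, 2], [2, 6, -2], [2, -2, 6]].
Leading principal minors: 6, 32, 128.
All positive ⇒ H ≻ 0 ⇒ convex.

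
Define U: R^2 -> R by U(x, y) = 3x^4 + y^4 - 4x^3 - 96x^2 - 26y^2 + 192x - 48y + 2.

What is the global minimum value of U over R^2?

-1630

U(x,y) separates as P(x) + Q(y) + 2, so its minimum is min P + min Q + 2.
P'(x) = 12(x - 4)(x - 1)(x + 4) vanishes at x ∈ {-4, 1, 4}; Q'(y) = 4(y - 4)(y + 1)(y + 3) vanishes at y ∈ {-3, -1, 4}.
Local minima of P (where P''>0): P(-4)=-1280, P(4)=-256. Local minima of Q: Q(-3)=-9, Q(4)=-352.
So the global minimum of U is P(-4) + Q(4) + 2 = -1280 − 352 + 2 = -1630, attained at (-4, 4).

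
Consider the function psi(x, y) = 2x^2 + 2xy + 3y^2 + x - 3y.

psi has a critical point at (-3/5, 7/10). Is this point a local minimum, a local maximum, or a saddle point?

The Hessian of psi is constant: H = [[4, 2], [2, 6]].
det(H) = 4·6 − 2² = 20.
det(H) > 0 and tr(H) = 10 > 0, so H is positive definite and the point is a local minimum.

local minimum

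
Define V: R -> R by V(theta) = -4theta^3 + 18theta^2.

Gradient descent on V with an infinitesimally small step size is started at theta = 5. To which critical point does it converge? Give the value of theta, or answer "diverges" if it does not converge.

diverges

V'(theta) = -12theta(theta - 3), so V'(5) = -120.
Gradient descent moves in the -V' direction, i.e. theta is increasing.
There is no critical point above theta=5, and V' keeps the same sign, so the iterate runs off to +∞.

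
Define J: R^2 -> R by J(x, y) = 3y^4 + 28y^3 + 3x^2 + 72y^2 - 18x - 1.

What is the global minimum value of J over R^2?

J(x,y) separates as P(x) + Q(y) − 1, so its minimum is min P + min Q − 1.
P'(x) = 6x - 18 vanishes at x ∈ {3}; Q'(y) = 12y(y + 3)(y + 4) vanishes at y ∈ {-4, -3, 0}.
Local minima of P (where P''>0): P(3)=-27. Local minima of Q: Q(-4)=128, Q(0)=0.
So the global minimum of J is P(3) + Q(0) − 1 = -27 + 0 − 1 = -28, attained at (3, 0).

-28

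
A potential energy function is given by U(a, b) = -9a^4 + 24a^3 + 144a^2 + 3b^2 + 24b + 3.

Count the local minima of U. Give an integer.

1

U separates as a function of a plus a function of b, so ∇U=0 decouples.
∂U/∂a = -36a(a - 4)(a + 2) = 0 at a ∈ {-2, 0, 4}; ∂U/∂b = 6(b + 4) = 0 at b ∈ {-4}.
The Hessian is diagonal: diag(U_aa, U_bb). Second derivatives: U_aa(-2)=-432, U_aa(0)=288, U_aa(4)=-864; U_bb(-4)=6.
Local minima occur where both diagonal entries positive: (0, -4). Count: 1.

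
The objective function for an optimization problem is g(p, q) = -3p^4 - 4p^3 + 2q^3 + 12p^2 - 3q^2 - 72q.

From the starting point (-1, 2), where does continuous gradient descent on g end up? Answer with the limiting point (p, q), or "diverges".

g is separable, so gradient descent decouples: p follows -∂g/∂p, q follows -∂g/∂q.
∂g/∂p = -12p(p - 1)(p + 2); at p=-1 this is -24, so p increases.
∂g/∂q = 6(q - 4)(q + 3); at q=2 this is -60, so q increases.
p converges to its nearest critical value 0 (a local min of the p-part); q converges to 4. The iterate converges to (0, 4).

(0, 4)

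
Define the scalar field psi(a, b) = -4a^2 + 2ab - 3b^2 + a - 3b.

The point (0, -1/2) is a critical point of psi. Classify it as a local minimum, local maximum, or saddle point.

local maximum

The Hessian of psi is constant: H = [[-8, 2], [2, -6]].
det(H) = (-8)·(-6) − 2² = 44.
det(H) > 0 and tr(H) = -14 < 0, so H is negative definite and the point is a local maximum.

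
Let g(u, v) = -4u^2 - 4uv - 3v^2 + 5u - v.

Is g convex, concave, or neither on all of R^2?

concave

g is quadratic, so its Hessian is the constant matrix H = [[-8, -4], [-4, -6]].
det(H) = 32, tr(H) = -14.
det(H) > 0 and tr(H) < 0, so H is negative definite everywhere: concave.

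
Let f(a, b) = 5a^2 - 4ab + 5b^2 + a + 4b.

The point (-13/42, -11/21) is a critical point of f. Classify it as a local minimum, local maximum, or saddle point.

The Hessian of f is constant: H = [[10, -4], [-4, 10]].
det(H) = 10·10 − (-4)² = 84.
det(H) > 0 and tr(H) = 20 > 0, so H is positive definite and the point is a local minimum.

local minimum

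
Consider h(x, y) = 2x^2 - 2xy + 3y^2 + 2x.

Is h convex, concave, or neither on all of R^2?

h is quadratic, so its Hessian is the constant matrix H = [[4, -2], [-2, 6]].
det(H) = 20, tr(H) = 10.
det(H) > 0 and tr(H) > 0, so H is positive definite everywhere: convex.

convex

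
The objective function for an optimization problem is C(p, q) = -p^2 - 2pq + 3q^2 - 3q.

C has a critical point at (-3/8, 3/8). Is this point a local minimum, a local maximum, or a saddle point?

saddle point

The Hessian of C is constant: H = [[-2, -2], [-2, 6]].
det(H) = (-2)·6 − (-2)² = -16.
Since det(H) < 0, H is indefinite and the critical point is a saddle point.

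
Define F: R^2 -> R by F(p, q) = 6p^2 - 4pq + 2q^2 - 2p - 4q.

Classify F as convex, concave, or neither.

convex

F is quadratic, so its Hessian is the constant matrix H = [[12, -4], [-4, 4]].
det(H) = 32, tr(H) = 16.
det(H) > 0 and tr(H) > 0, so H is positive definite everywhere: convex.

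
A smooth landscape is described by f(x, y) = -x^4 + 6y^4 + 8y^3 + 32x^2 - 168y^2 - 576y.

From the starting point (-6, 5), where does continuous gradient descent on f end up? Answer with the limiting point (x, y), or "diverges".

diverges

f is separable, so gradient descent decouples: x follows -∂f/∂x, y follows -∂f/∂y.
∂f/∂x = -4x(x - 4)(x + 4); at x=-6 this is 480, so x decreases.
∂f/∂y = 24(y - 4)(y + 2)(y + 3); at y=5 this is 1344, so y decreases.
The x-coordinate has no critical point in that direction and runs off to infinity.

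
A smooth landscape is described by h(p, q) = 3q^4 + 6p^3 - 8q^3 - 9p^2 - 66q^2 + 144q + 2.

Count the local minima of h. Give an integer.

2

h separates as a function of p plus a function of q, so ∇h=0 decouples.
∂h/∂p = 18p(p - 1) = 0 at p ∈ {0, 1}; ∂h/∂q = 12(q - 4)(q - 1)(q + 3) = 0 at q ∈ {-3, 1, 4}.
The Hessian is diagonal: diag(h_pp, h_qq). Second derivatives: h_pp(0)=-18, h_pp(1)=18; h_qq(-3)=336, h_qq(1)=-144, h_qq(4)=252.
Local minima occur where both diagonal entries positive: (1, -3), (1, 4). Count: 2.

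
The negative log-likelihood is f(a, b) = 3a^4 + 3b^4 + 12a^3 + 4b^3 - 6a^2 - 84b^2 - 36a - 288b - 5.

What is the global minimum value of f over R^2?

-1504

f(a,b) separates as P(a) + Q(b) − 5, so its minimum is min P + min Q − 5.
P'(a) = 12(a - 1)(a + 1)(a + 3) vanishes at a ∈ {-3, -1, 1}; Q'(b) = 12(b - 4)(b + 2)(b + 3) vanishes at b ∈ {-3, -2, 4}.
Local minima of P (where P''>0): P(-3)=-27, P(1)=-27. Local minima of Q: Q(-3)=243, Q(4)=-1472.
So the global minimum of f is P(-3) + Q(4) − 5 = -27 − 1472 − 5 = -1504, attained at (-3, 4).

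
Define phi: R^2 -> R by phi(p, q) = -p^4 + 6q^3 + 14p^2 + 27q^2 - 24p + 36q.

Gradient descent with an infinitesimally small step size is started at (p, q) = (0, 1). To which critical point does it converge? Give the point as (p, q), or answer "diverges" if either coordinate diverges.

(1, -1)

phi is separable, so gradient descent decouples: p follows -∂phi/∂p, q follows -∂phi/∂q.
∂phi/∂p = -4(p - 2)(p - 1)(p + 3); at p=0 this is -24, so p increases.
∂phi/∂q = 18(q + 1)(q + 2); at q=1 this is 108, so q decreases.
p converges to its nearest critical value 1 (a local min of the p-part); q converges to -1. The iterate converges to (1, -1).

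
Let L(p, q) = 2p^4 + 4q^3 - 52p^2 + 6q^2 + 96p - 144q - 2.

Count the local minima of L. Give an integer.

2

L separates as a function of p plus a function of q, so ∇L=0 decouples.
∂L/∂p = 8(p - 3)(p - 1)(p + 4) = 0 at p ∈ {-4, 1, 3}; ∂L/∂q = 12(q - 3)(q + 4) = 0 at q ∈ {-4, 3}.
The Hessian is diagonal: diag(L_pp, L_qq). Second derivatives: L_pp(-4)=280, L_pp(1)=-80, L_pp(3)=112; L_qq(-4)=-84, L_qq(3)=84.
Local minima occur where both diagonal entries positive: (-4, 3), (3, 3). Count: 2.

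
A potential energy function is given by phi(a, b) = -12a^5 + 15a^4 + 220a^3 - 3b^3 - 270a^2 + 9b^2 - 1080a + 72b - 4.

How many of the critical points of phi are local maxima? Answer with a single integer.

phi separates as a function of a plus a function of b, so ∇phi=0 decouples.
∂phi/∂a = -60(a - 3)(a - 2)(a + 1)(a + 3) = 0 at a ∈ {-3, -1, 2, 3}; ∂phi/∂b = -9(b - 4)(b + 2) = 0 at b ∈ {-2, 4}.
The Hessian is diagonal: diag(phi_aa, phi_bb). Second derivatives: phi_aa(-3)=3600, phi_aa(-1)=-1440, phi_aa(2)=900, phi_aa(3)=-1440; phi_bb(-2)=54, phi_bb(4)=-54.
Local maxima occur where both diagonal entries negative: (-1, 4), (3, 4). Count: 2.

2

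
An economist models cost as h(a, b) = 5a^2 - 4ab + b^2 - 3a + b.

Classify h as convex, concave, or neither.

h is quadratic, so its Hessian is the constant matrix H = [[10, -4], [-4, 2]].
det(H) = 4, tr(H) = 12.
det(H) > 0 and tr(H) > 0, so H is positive definite everywhere: convex.

convex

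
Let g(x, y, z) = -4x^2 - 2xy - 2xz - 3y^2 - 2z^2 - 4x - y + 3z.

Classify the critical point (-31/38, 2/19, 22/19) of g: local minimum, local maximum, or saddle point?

local maximum

The Hessian is constant: H = [[-8, -2, -2], [-2, -6, 0], [-2, 0, -4]].
Leading principal minors: Δ₁ = -8, Δ₂ = 44, Δ₃ = -152.
The minors alternate sign starting negative (−, +, −), so H is negative definite: a local maximum.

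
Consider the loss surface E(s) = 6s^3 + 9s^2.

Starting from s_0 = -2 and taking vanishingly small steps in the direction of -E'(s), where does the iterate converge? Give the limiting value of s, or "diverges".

diverges

E'(s) = 18s(s + 1), so E'(-2) = 36.
Gradient descent moves in the -E' direction, i.e. s is decreasing.
There is no critical point below s=-2, and E' keeps the same sign, so the iterate runs off to −∞.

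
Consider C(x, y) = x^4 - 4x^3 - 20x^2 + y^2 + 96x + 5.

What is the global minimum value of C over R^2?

C(x,y) separates as P(x) + Q(y) + 5, so its minimum is min P + min Q + 5.
P'(x) = 4(x - 4)(x - 2)(x + 3) vanishes at x ∈ {-3, 2, 4}; Q'(y) = 2y vanishes at y ∈ {0}.
Local minima of P (where P''>0): P(-3)=-279, P(4)=64. Local minima of Q: Q(0)=0.
So the global minimum of C is P(-3) + Q(0) + 5 = -279 + 0 + 5 = -274, attained at (-3, 0).

-274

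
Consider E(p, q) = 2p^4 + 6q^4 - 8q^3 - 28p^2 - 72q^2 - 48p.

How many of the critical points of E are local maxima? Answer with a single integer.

E separates as a function of p plus a function of q, so ∇E=0 decouples.
∂E/∂p = 8(p - 3)(p + 1)(p + 2) = 0 at p ∈ {-2, -1, 3}; ∂E/∂q = 24q(q - 3)(q + 2) = 0 at q ∈ {-2, 0, 3}.
The Hessian is diagonal: diag(E_pp, E_qq). Second derivatives: E_pp(-2)=40, E_pp(-1)=-32, E_pp(3)=160; E_qq(-2)=240, E_qq(0)=-144, E_qq(3)=360.
Local maxima occur where both diagonal entries negative: (-1, 0). Count: 1.

1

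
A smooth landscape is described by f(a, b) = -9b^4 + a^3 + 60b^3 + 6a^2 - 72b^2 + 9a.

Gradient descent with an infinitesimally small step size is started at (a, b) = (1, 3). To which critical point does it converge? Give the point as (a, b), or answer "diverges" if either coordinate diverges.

f is separable, so gradient descent decouples: a follows -∂f/∂a, b follows -∂f/∂b.
∂f/∂a = 3(a + 1)(a + 3); at a=1 this is 24, so a decreases.
∂f/∂b = -36b(b - 4)(b - 1); at b=3 this is 216, so b decreases.
a converges to its nearest critical value -1 (a local min of the a-part); b converges to 1. The iterate converges to (-1, 1).

(-1, 1)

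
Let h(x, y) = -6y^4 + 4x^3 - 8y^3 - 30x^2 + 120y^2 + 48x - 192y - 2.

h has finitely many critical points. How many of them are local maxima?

h separates as a function of x plus a function of y, so ∇h=0 decouples.
∂h/∂x = 12(x - 4)(x - 1) = 0 at x ∈ {1, 4}; ∂h/∂y = -24(y - 2)(y - 1)(y + 4) = 0 at y ∈ {-4, 1, 2}.
The Hessian is diagonal: diag(h_xx, h_yy). Second derivatives: h_xx(1)=-36, h_xx(4)=36; h_yy(-4)=-720, h_yy(1)=120, h_yy(2)=-144.
Local maxima occur where both diagonal entries negative: (1, -4), (1, 2). Count: 2.

2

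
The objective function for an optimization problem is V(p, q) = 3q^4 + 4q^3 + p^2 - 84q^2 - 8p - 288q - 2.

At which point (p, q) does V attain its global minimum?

(4, 4)

V(p,q) separates as A(p) + B(q) − 2, so its minimum is min A + min B − 2.
A'(p) = 2p - 8 vanishes at p ∈ {4}; B'(q) = 12(q - 4)(q + 2)(q + 3) vanishes at q ∈ {-3, -2, 4}.
Local minima of A (where A''>0): A(4)=-16. Local minima of B: B(-3)=243, B(4)=-1472.
So the global minimum of V is A(4) + B(4) − 2 = -16 − 1472 − 2 = -1490, attained at (4, 4).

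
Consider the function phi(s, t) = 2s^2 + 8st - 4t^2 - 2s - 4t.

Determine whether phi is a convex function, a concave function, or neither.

phi is quadratic, so its Hessian is the constant matrix H = [[4, 8], [8, -8]].
det(H) = -96, tr(H) = -4.
det(H) < 0, so H is indefinite: neither convex nor concave.

neither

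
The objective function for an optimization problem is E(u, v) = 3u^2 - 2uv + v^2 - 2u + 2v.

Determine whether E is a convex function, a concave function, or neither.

E is quadratic, so its Hessian is the constant matrix H = [[6, -2], [-2, 2]].
det(H) = 8, tr(H) = 8.
det(H) > 0 and tr(H) > 0, so H is positive definite everywhere: convex.

convex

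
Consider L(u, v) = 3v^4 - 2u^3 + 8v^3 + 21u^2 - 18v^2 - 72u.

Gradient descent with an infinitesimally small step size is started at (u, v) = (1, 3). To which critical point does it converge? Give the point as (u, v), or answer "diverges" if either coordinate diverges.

L is separable, so gradient descent decouples: u follows -∂L/∂u, v follows -∂L/∂v.
∂L/∂u = -6(u - 4)(u - 3); at u=1 this is -36, so u increases.
∂L/∂v = 12v(v - 1)(v + 3); at v=3 this is 432, so v decreases.
u converges to its nearest critical value 3 (a local min of the u-part); v converges to 1. The iterate converges to (3, 1).

(3, 1)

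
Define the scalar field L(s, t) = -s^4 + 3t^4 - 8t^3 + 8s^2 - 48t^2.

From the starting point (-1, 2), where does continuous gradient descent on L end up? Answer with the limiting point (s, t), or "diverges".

(0, 4)

L is separable, so gradient descent decouples: s follows -∂L/∂s, t follows -∂L/∂t.
∂L/∂s = -4s(s - 2)(s + 2); at s=-1 this is -12, so s increases.
∂L/∂t = 12t(t - 4)(t + 2); at t=2 this is -192, so t increases.
s converges to its nearest critical value 0 (a local min of the s-part); t converges to 4. The iterate converges to (0, 4).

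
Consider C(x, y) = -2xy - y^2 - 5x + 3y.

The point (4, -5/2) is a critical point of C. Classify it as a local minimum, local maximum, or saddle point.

The Hessian of C is constant: H = [[0, -2], [-2, -2]].
det(H) = 0·(-2) − (-2)² = -4.
Since det(H) < 0, H is indefinite and the critical point is a saddle point.

saddle point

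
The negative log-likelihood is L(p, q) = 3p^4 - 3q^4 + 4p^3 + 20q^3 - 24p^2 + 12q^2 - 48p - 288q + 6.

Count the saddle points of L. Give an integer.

L separates as a function of p plus a function of q, so ∇L=0 decouples.
∂L/∂p = 12(p - 2)(p + 1)(p + 2) = 0 at p ∈ {-2, -1, 2}; ∂L/∂q = -12(q - 4)(q - 3)(q + 2) = 0 at q ∈ {-2, 3, 4}.
The Hessian is diagonal: diag(L_pp, L_qq). Second derivatives: L_pp(-2)=48, L_pp(-1)=-36, L_pp(2)=144; L_qq(-2)=-360, L_qq(3)=60, L_qq(4)=-72.
Saddle points occur where the two diagonal entries have opposite signs: (-2, -2), (-2, 4), (-1, 3), (2, -2), (2, 4). Count: 5.

5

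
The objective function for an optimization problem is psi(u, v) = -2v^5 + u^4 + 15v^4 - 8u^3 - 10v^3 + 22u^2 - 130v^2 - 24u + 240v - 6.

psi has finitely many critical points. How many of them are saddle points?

psi separates as a function of u plus a function of v, so ∇psi=0 decouples.
∂psi/∂u = 4(u - 3)(u - 2)(u - 1) = 0 at u ∈ {1, 2, 3}; ∂psi/∂v = -10(v - 4)(v - 3)(v - 1)(v + 2) = 0 at v ∈ {-2, 1, 3, 4}.
The Hessian is diagonal: diag(psi_uu, psi_vv). Second derivatives: psi_uu(1)=8, psi_uu(2)=-4, psi_uu(3)=8; psi_vv(-2)=900, psi_vv(1)=-180, psi_vv(3)=100, psi_vv(4)=-180.
Saddle points occur where the two diagonal entries have opposite signs: (1, 1), (1, 4), (2, -2), (2, 3), (3, 1), (3, 4). Count: 6.

6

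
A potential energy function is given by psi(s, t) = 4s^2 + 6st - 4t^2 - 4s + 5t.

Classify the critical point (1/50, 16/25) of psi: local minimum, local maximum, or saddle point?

The Hessian of psi is constant: H = [[8, 6], [6, -8]].
det(H) = 8·(-8) − 6² = -100.
Since det(H) < 0, H is indefinite and the critical point is a saddle point.

saddle point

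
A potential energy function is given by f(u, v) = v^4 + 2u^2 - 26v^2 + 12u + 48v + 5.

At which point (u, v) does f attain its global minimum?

(-3, -4)

f(u,v) separates as P(u) + Q(v) + 5, so its minimum is min P + min Q + 5.
P'(u) = 4u + 12 vanishes at u ∈ {-3}; Q'(v) = 4(v - 3)(v - 1)(v + 4) vanishes at v ∈ {-4, 1, 3}.
Local minima of P (where P''>0): P(-3)=-18. Local minima of Q: Q(-4)=-352, Q(3)=-9.
So the global minimum of f is P(-3) + Q(-4) + 5 = -18 − 352 + 5 = -365, attained at (-3, -4).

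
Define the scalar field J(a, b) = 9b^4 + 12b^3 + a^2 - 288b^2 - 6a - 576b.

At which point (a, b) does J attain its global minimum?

J(a,b) separates as P(a) + Q(b), so its minimum is min P + min Q.
P'(a) = 2a - 6 vanishes at a ∈ {3}; Q'(b) = 36(b - 4)(b + 1)(b + 4) vanishes at b ∈ {-4, -1, 4}.
Local minima of P (where P''>0): P(3)=-9. Local minima of Q: Q(-4)=-768, Q(4)=-3840.
So the global minimum of J is P(3) + Q(4) = -9 − 3840 = -3849, attained at (3, 4).

(3, 4)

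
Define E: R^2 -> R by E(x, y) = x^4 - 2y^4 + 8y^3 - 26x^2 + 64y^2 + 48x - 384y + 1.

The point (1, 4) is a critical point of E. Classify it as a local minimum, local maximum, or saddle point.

local maximum

The mixed partial ∂²E/∂x∂y is 0, so the Hessian at any point is diag(E_xx, E_yy) = diag(4(3x^2 - 13), 8(-3y^2 + 6y + 16)).
At (1, 4): H = diag(-40, -64).
Both eigenvalues are negative, so H is negative definite: a local maximum.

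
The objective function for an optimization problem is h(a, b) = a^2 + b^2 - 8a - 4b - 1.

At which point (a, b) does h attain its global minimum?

h(a,b) separates as P(a) + Q(b) − 1, so its minimum is min P + min Q − 1.
P'(a) = 2a - 8 vanishes at a ∈ {4}; Q'(b) = 2b - 4 vanishes at b ∈ {2}.
Local minima of P (where P''>0): P(4)=-16. Local minima of Q: Q(2)=-4.
So the global minimum of h is P(4) + Q(2) − 1 = -16 − 4 − 1 = -21, attained at (4, 2).

(4, 2)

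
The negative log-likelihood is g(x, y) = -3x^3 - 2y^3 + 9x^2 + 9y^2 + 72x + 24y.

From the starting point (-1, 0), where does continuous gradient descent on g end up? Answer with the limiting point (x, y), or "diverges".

(-2, -1)

g is separable, so gradient descent decouples: x follows -∂g/∂x, y follows -∂g/∂y.
∂g/∂x = -9(x - 4)(x + 2); at x=-1 this is 45, so x decreases.
∂g/∂y = -6(y - 4)(y + 1); at y=0 this is 24, so y decreases.
x converges to its nearest critical value -2 (a local min of the x-part); y converges to -1. The iterate converges to (-2, -1).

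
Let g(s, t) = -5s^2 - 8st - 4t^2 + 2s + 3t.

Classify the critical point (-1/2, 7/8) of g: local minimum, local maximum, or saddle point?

The Hessian of g is constant: H = [[-10, -8], [-8, -8]].
det(H) = (-10)·(-8) − (-8)² = 16.
det(H) > 0 and tr(H) = -18 < 0, so H is negative definite and the point is a local maximum.

local maximum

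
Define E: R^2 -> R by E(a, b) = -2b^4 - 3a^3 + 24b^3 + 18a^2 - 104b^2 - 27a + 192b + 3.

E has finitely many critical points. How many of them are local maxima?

2

E separates as a function of a plus a function of b, so ∇E=0 decouples.
∂E/∂a = -9(a - 3)(a - 1) = 0 at a ∈ {1, 3}; ∂E/∂b = -8(b - 4)(b - 3)(b - 2) = 0 at b ∈ {2, 3, 4}.
The Hessian is diagonal: diag(E_aa, E_bb). Second derivatives: E_aa(1)=18, E_aa(3)=-18; E_bb(2)=-16, E_bb(3)=8, E_bb(4)=-16.
Local maxima occur where both diagonal entries negative: (3, 2), (3, 4). Count: 2.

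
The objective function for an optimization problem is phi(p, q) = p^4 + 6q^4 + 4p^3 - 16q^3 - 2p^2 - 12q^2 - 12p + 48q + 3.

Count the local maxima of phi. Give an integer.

phi separates as a function of p plus a function of q, so ∇phi=0 decouples.
∂phi/∂p = 4(p - 1)(p + 1)(p + 3) = 0 at p ∈ {-3, -1, 1}; ∂phi/∂q = 24(q - 2)(q - 1)(q + 1) = 0 at q ∈ {-1, 1, 2}.
The Hessian is diagonal: diag(phi_pp, phi_qq). Second derivatives: phi_pp(-3)=32, phi_pp(-1)=-16, phi_pp(1)=32; phi_qq(-1)=144, phi_qq(1)=-48, phi_qq(2)=72.
Local maxima occur where both diagonal entries negative: (-1, 1). Count: 1.

1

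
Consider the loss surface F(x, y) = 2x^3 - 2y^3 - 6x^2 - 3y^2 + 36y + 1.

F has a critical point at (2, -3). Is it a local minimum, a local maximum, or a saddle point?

The mixed partial ∂²F/∂x∂y is 0, so the Hessian at any point is diag(F_xx, F_yy) = diag(12(x - 1), -6(2y + 1)).
At (2, -3): H = diag(12, 30).
Both eigenvalues are positive, so H is positive definite: a local minimum.

local minimum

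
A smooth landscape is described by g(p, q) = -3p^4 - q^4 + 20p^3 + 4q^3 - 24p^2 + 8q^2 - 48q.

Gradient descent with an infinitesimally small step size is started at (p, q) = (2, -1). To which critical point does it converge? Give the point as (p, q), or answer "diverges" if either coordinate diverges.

(1, 2)

g is separable, so gradient descent decouples: p follows -∂g/∂p, q follows -∂g/∂q.
∂g/∂p = -12p(p - 4)(p - 1); at p=2 this is 48, so p decreases.
∂g/∂q = -4(q - 3)(q - 2)(q + 2); at q=-1 this is -48, so q increases.
p converges to its nearest critical value 1 (a local min of the p-part); q converges to 2. The iterate converges to (1, 2).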